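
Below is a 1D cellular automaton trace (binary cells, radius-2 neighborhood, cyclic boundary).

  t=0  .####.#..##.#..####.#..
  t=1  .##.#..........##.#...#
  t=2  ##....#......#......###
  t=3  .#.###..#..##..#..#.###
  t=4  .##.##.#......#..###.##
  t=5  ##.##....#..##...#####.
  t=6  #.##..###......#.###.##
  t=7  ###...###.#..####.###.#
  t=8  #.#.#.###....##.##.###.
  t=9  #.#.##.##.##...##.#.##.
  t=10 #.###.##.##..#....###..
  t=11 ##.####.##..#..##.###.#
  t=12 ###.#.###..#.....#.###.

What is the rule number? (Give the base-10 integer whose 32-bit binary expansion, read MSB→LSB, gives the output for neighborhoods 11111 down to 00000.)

3093809318

  ##### -> #   bit 31 = 1  t=2,i=22
  ####. -> .   bit 30 = 0  t=0,i=3
  ###.# -> #   bit 29 = 1  t=0,i=4
  ###.. -> #   bit 28 = 1  t=2,i=1
  ##.## -> #   bit 27 = 1  t=4,i=0
  ##.#. -> .   bit 26 = 0  t=0,i=5
  ##..# -> .   bit 25 = 0  t=3,i=6
  ##... -> .   bit 24 = 0  t=2,i=2
  #.### -> .   bit 23 = 0  t=3,i=3
  #.##. -> #   bit 22 = 1  t=1,i=1
  #.#.# -> #   bit 21 = 1  t=3,i=1
  #.#.. -> .   bit 20 = 0  t=0,i=6
  #..## -> .   bit 19 = 0  t=0,i=8
  #..#. -> #   bit 18 = 1  t=3,i=7
  #...# -> #   bit 17 = 1  t=0,i=22
  #.... -> #   bit 16 = 1  t=1,i=6
  .#### -> #   bit 15 = 1  t=0,i=2
  .###. -> #   bit 14 = 1  t=3,i=4
  .##.# -> .   bit 13 = 0  t=0,i=10
  .##.. -> .   bit 12 = 0  t=3,i=12
  .#.## -> #   bit 11 = 1  t=1,i=0
  .#.#. -> .   bit 10 = 0  t=8,i=1
  .#..# -> .   bit 9 = 0  t=0,i=7
  .#... -> .   bit 8 = 0  t=0,i=21
  ..### -> #   bit 7 = 1  t=0,i=1
  ..##. -> .   bit 6 = 0  t=0,i=9
  ..#.# -> #   bit 5 = 1  t=1,i=22
  ..#.. -> .   bit 4 = 0  t=2,i=6
  ...## -> .   bit 3 = 0  t=0,i=0
  ...#. -> #   bit 2 = 1  t=1,i=21
  ....# -> #   bit 1 = 1  t=1,i=13
  ..... -> .   bit 0 = 0  t=1,i=7
  bits 10111000011001111100100010100110 = 3093809318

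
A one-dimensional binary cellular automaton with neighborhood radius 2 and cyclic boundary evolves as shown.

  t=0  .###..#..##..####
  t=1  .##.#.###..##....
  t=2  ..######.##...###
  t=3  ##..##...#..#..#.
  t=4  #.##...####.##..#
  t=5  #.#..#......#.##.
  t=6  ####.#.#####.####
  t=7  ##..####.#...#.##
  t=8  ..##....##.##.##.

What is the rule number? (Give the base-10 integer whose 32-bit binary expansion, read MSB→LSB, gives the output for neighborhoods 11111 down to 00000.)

  #####|#  b31=1 t=2,i=4
  ####.|.  b30=0 t=0,i=15
  ###.#|.  b29=0 t=0,i=16
  ###..|.  b28=0 t=0,i=3
  ##.##|.  b27=0 t=0,i=0
  ##.#.|#  b26=1 t=1,i=3
  ##..#|#  b25=1 t=0,i=4
  ##...|.  b24=0 t=1,i=13
  #.###|#  b23=1 t=0,i=1
  #.##.|#  b22=1 t=2,i=9
  #.#.#|#  b21=1 t=1,i=4
  #.#..|#  b20=1 t=5,i=2
  #..##|#  b19=1 t=0,i=8
  #..#.|.  b18=0 t=0,i=5
  #...#|#  b17=1 t=2,i=12
  #....|#  b16=1 t=1,i=14
  .####|.  b15=0 t=0,i=14
  .###.|#  b14=1 t=0,i=2
  .##.#|#  b13=1 t=1,i=2
  .##..|.  b12=0 t=0,i=10
  .#.##|#  b11=1 t=1,i=5
  .#.#.|#  b10=1 t=5,i=1
  .#..#|#  b9=1 t=0,i=7
  .#...|.  b8=0 t=5,i=6
  ..###|.  b7=0 t=0,i=13
  ..##.|.  b6=0 t=0,i=9
  ..#.#|.  b5=0 t=3,i=15
  ..#..|#  b4=1 t=0,i=6
  ...##|.  b3=0 t=1,i=0
  ...#.|#  b2=1 t=3,i=8
  ....#|#  b1=1 t=1,i=16
  .....|#  b0=1 t=1,i=15
  bits 10000110111110110110111000010111 = 2264624663

2264624663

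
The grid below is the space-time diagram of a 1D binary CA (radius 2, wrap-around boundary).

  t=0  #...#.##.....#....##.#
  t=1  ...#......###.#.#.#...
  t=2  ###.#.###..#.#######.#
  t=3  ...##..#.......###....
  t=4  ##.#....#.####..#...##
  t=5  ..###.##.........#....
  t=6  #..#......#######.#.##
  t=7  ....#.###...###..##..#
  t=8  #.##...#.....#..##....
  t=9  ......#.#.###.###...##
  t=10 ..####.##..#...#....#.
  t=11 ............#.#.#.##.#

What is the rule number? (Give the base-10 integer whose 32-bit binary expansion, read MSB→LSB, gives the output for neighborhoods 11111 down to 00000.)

  ##### -> #   bit 31 = 1  t=2,i=15
  ####. -> .   bit 30 = 0  t=2,i=1
  ###.# -> .   bit 29 = 0  t=1,i=12
  ###.. -> .   bit 28 = 0  t=2,i=8
  ##.## -> .   bit 27 = 0  t=0,i=20
  ##.#. -> #   bit 26 = 1  t=1,i=13
  ##..# -> .   bit 25 = 0  t=2,i=9
  ##... -> .   bit 24 = 0  t=0,i=1
  #.### -> .   bit 23 = 0  t=2,i=6
  #.##. -> .   bit 22 = 0  t=0,i=6
  #.#.# -> #   bit 21 = 1  t=1,i=14
  #.#.. -> #   bit 20 = 1  t=1,i=18
  #..## -> #   bit 19 = 1  t=7,i=16
  #..#. -> .   bit 18 = 0  t=2,i=10
  #...# -> .   bit 17 = 0  t=0,i=2
  #.... -> .   bit 16 = 0  t=0,i=9
  .#### -> .   bit 15 = 0  t=2,i=0
  .###. -> #   bit 14 = 1  t=1,i=11
  .##.# -> .   bit 13 = 0  t=0,i=19
  .##.. -> .   bit 12 = 0  t=0,i=0
  .#.## -> .   bit 11 = 0  t=0,i=5
  .#.#. -> #   bit 10 = 1  t=1,i=15
  .#..# -> #   bit 9 = 1  t=8,i=14
  .#... -> #   bit 8 = 1  t=0,i=14
  ..### -> .   bit 7 = 0  t=1,i=10
  ..##. -> #   bit 6 = 1  t=0,i=18
  ..#.# -> .   bit 5 = 0  t=0,i=4
  ..#.. -> .   bit 4 = 0  t=0,i=13
  ...## -> .   bit 3 = 0  t=0,i=17
  ...#. -> #   bit 2 = 1  t=0,i=3
  ....# -> #   bit 1 = 1  t=0,i=11
  ..... -> #   bit 0 = 1  t=0,i=10
  bits 10000100001110000100011101000111 = 2218280775

2218280775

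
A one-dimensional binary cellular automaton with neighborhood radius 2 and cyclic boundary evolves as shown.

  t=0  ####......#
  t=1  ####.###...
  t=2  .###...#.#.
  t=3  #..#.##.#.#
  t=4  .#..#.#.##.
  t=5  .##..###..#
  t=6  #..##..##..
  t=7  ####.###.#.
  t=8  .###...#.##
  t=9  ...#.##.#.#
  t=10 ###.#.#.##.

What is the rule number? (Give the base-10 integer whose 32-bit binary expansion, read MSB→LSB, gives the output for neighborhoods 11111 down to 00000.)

  nb #####: next=#  (t=0,i=1, bit31=1)
  nb ####.: next=#  (t=0,i=2, bit30=1)
  nb ###.#: next=#  (t=1,i=3, bit29=1)
  nb ###..: next=#  (t=0,i=3, bit28=1)
  nb ##.##: next=.  (t=1,i=4, bit27=0)
  nb ##.#.: next=.  (t=3,i=7, bit26=0)
  nb ##..#: next=#  (t=3,i=1, bit25=1)
  nb ##...: next=.  (t=0,i=4, bit24=0)
  nb #.###: next=.  (t=1,i=5, bit23=0)
  nb #.##.: next=.  (t=3,i=5, bit22=0)
  nb #.#.#: next=#  (t=3,i=8, bit21=1)
  nb #.#..: next=.  (t=2,i=9, bit20=0)
  nb #..##: next=#  (t=2,i=0, bit19=1)
  nb #..#.: next=.  (t=3,i=2, bit18=0)
  nb #...#: next=#  (t=1,i=9, bit17=1)
  nb #....: next=#  (t=0,i=5, bit16=1)
  nb .####: next=#  (t=0,i=0, bit15=1)
  nb .###.: next=.  (t=1,i=6, bit14=0)
  nb .##.#: next=#  (t=3,i=6, bit13=1)
  nb .##..: next=.  (t=3,i=0, bit12=0)
  nb .#.##: next=#  (t=3,i=4, bit11=1)
  nb .#.#.: next=#  (t=2,i=8, bit10=1)
  nb .#..#: next=#  (t=2,i=10, bit9=1)
  nb .#...: next=#  (t=9,i=0, bit8=1)
  nb ..###: next=.  (t=0,i=10, bit7=0)
  nb ..##.: next=#  (t=6,i=3, bit6=1)
  nb ..#.#: next=.  (t=2,i=7, bit5=0)
  nb ..#..: next=#  (t=4,i=1, bit4=1)
  nb ...##: next=.  (t=0,i=9, bit3=0)
  nb ...#.: next=#  (t=2,i=6, bit2=1)
  nb ....#: next=.  (t=0,i=8, bit1=0)
  nb .....: next=#  (t=0,i=6, bit0=1)
  bits 11110010001010111010111101010101 = 4062949205

4062949205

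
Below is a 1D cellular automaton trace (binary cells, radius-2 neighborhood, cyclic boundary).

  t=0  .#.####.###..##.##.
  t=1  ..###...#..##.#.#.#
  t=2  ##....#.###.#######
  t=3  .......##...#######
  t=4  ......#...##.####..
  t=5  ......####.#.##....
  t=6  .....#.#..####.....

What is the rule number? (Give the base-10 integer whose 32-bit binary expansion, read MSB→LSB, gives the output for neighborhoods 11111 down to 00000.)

2264575768

  nb #####: next=#  (t=2,i=14, bit31=1)
  nb ####.: next=.  (t=0,i=5, bit30=0)
  nb ###.#: next=.  (t=0,i=6, bit29=0)
  nb ###..: next=.  (t=0,i=10, bit28=0)
  nb ##.##: next=.  (t=0,i=7, bit27=0)
  nb ##.#.: next=#  (t=1,i=13, bit26=1)
  nb ##..#: next=#  (t=0,i=11, bit25=1)
  nb ##...: next=.  (t=1,i=5, bit24=0)
  nb #.###: next=#  (t=0,i=3, bit23=1)
  nb #.##.: next=#  (t=0,i=16, bit22=1)
  nb #.#.#: next=#  (t=1,i=14, bit21=1)
  nb #.#..: next=#  (t=1,i=18, bit20=1)
  nb #..##: next=#  (t=0,i=12, bit19=1)
  nb #..#.: next=.  (t=0,i=0, bit18=0)
  nb #...#: next=#  (t=1,i=6, bit17=1)
  nb #....: next=.  (t=2,i=3, bit16=0)
  nb .####: next=#  (t=0,i=4, bit15=1)
  nb .###.: next=.  (t=0,i=9, bit14=0)
  nb .##.#: next=#  (t=0,i=14, bit13=1)
  nb .##..: next=.  (t=0,i=17, bit12=0)
  nb .#.##: next=#  (t=0,i=2, bit11=1)
  nb .#.#.: next=#  (t=1,i=15, bit10=1)
  nb .#..#: next=#  (t=1,i=0, bit9=1)
  nb .#...: next=#  (t=4,i=7, bit8=1)
  nb ..###: next=.  (t=1,i=2, bit7=0)
  nb ..##.: next=.  (t=0,i=13, bit6=0)
  nb ..#.#: next=.  (t=0,i=1, bit5=0)
  nb ..#..: next=#  (t=1,i=8, bit4=1)
  nb ...##: next=#  (t=3,i=6, bit3=1)
  nb ...#.: next=.  (t=1,i=7, bit2=0)
  nb ....#: next=.  (t=2,i=4, bit1=0)
  nb .....: next=.  (t=3,i=2, bit0=0)
  bits 10000110111110101010111100011000 = 2264575768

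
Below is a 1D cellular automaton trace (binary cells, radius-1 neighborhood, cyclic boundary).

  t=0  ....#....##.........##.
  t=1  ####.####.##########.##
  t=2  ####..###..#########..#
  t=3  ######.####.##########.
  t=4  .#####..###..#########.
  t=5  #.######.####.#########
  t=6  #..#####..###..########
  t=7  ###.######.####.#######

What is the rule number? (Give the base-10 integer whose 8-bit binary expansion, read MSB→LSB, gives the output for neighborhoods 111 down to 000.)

  ### -> #   bit 7 = 1  t=1,i=0
  ##. -> #   bit 6 = 1  t=0,i=10
  #.# -> .   bit 5 = 0  t=1,i=4
  #.. -> #   bit 4 = 1  t=0,i=5
  .## -> .   bit 3 = 0  t=0,i=9
  .#. -> .   bit 2 = 0  t=0,i=4
  ..# -> #   bit 1 = 1  t=0,i=3
  ... -> #   bit 0 = 1  t=0,i=0
  bits 11010011 = 211

211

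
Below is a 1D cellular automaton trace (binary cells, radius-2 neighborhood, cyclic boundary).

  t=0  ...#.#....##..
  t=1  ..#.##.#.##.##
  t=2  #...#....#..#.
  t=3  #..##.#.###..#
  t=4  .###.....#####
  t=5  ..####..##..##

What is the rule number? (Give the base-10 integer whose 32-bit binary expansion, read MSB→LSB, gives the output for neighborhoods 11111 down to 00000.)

1935230684

  #####|.  b31=0 t=4,i=11
  ####.|#  b30=1 t=4,i=12
  ###.#|#  b29=1 t=4,i=13
  ###..|#  b28=1 t=3,i=10
  ##.##|.  b27=0 t=1,i=11
  ##.#.|.  b26=0 t=1,i=6
  ##..#|#  b25=1 t=1,i=0
  ##...|#  b24=1 t=0,i=12
  #.###|.  b23=0 t=3,i=8
  #.##.|#  b22=1 t=1,i=4
  #.#.#|.  b21=0 t=1,i=7
  #.#..|#  b20=1 t=0,i=5
  #..##|#  b19=1 t=3,i=2
  #..#.|.  b18=0 t=1,i=1
  #...#|.  b17=0 t=2,i=2
  #....|#  b16=1 t=0,i=7
  .####|.  b15=0 t=4,i=10
  .###.|#  b14=1 t=3,i=9
  .##.#|.  b13=0 t=1,i=5
  .##..|.  b12=0 t=0,i=11
  .#.##|.  b11=0 t=1,i=3
  .#.#.|#  b10=1 t=0,i=4
  .#..#|#  b9=1 t=2,i=10
  .#...|.  b8=0 t=0,i=6
  ..###|#  b7=1 t=4,i=9
  ..##.|#  b6=1 t=0,i=10
  ..#.#|.  b5=0 t=0,i=3
  ..#..|#  b4=1 t=2,i=4
  ...##|#  b3=1 t=0,i=9
  ...#.|#  b2=1 t=0,i=2
  ....#|.  b1=0 t=0,i=1
  .....|.  b0=0 t=0,i=0
  bits 01110011010110010100011011011100 = 1935230684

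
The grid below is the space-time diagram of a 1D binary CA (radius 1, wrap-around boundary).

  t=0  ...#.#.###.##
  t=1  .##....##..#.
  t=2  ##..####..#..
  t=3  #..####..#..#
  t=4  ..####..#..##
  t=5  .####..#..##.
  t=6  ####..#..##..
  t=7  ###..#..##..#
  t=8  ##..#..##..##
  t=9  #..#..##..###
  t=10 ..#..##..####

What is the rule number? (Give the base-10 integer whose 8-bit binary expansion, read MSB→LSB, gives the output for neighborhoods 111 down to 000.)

139

  nb ###: next=#  (t=0,i=8, bit7=1)
  nb ##.: next=.  (t=0,i=9, bit6=0)
  nb #.#: next=.  (t=0,i=4, bit5=0)
  nb #..: next=.  (t=0,i=0, bit4=0)
  nb .##: next=#  (t=0,i=7, bit3=1)
  nb .#.: next=.  (t=0,i=3, bit2=0)
  nb ..#: next=#  (t=0,i=2, bit1=1)
  nb ...: next=#  (t=0,i=1, bit0=1)
  bits 10001011 = 139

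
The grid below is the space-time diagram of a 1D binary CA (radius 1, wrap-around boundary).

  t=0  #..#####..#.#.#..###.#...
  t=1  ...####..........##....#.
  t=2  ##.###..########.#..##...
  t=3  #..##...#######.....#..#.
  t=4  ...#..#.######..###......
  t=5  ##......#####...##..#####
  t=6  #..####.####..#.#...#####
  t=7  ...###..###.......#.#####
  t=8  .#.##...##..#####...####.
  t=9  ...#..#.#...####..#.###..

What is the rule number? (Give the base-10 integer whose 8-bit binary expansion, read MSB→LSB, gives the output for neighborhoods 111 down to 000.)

137

  [7] ### => #  t=0,i=4
  [6] ##. => .  t=0,i=7
  [5] #.# => .  t=0,i=11
  [4] #.. => .  t=0,i=1
  [3] .## => #  t=0,i=3
  [2] .#. => .  t=0,i=0
  [1] ..# => .  t=0,i=2
  [0] ... => #  t=0,i=23
  bits 10001001 = 137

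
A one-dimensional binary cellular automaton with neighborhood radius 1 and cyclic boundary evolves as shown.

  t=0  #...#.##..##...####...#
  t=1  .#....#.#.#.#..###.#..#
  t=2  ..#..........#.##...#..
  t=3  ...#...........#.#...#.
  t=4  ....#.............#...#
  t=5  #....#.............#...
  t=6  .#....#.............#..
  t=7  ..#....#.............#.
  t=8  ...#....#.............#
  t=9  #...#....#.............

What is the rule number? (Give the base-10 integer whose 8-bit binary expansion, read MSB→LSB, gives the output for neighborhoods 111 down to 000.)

  ### -> #   bit 7 = 1  t=0,i=16
  ##. -> .   bit 6 = 0  t=0,i=0
  #.# -> .   bit 5 = 0  t=0,i=5
  #.. -> #   bit 4 = 1  t=0,i=1
  .## -> #   bit 3 = 1  t=0,i=6
  .#. -> .   bit 2 = 0  t=0,i=4
  ..# -> .   bit 1 = 0  t=0,i=3
  ... -> .   bit 0 = 0  t=0,i=2
  bits 10011000 = 152

152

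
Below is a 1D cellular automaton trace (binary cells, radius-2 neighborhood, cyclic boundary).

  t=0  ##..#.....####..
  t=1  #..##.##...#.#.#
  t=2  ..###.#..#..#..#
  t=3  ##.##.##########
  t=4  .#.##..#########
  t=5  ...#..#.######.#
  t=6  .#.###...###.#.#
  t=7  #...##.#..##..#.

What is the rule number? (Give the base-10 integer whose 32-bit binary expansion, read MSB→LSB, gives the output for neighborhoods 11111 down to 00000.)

2959074897

  [31] ##### => #  t=3,i=8
  [30] ####. => .  t=0,i=12
  [29] ###.# => #  t=2,i=4
  [28] ###.. => #  t=0,i=13
  [27] ##.## => .  t=1,i=5
  [26] ##.#. => .  t=2,i=5
  [25] ##..# => .  t=0,i=2
  [24] ##... => .  t=1,i=8
  [23] #.### => .  t=3,i=6
  [22] #.##. => #  t=1,i=6
  [21] #.#.# => .  t=1,i=13
  [20] #.#.. => #  t=2,i=6
  [19] #..## => #  t=0,i=15
  [18] #..#. => #  t=0,i=3
  [17] #...# => #  t=1,i=9
  [16] #.... => #  t=0,i=6
  [15] .#### => #  t=0,i=11
  [14] .###. => #  t=2,i=3
  [13] .##.# => #  t=1,i=4
  [12] .##.. => .  t=0,i=1
  [11] .#.## => .  t=1,i=14
  [10] .#.#. => #  t=1,i=12
  [9] .#..# => #  t=2,i=0
  [8] .#... => .  t=0,i=5
  [7] ..### => .  t=0,i=10
  [6] ..##. => #  t=0,i=0
  [5] ..#.# => .  t=1,i=11
  [4] ..#.. => #  t=0,i=4
  [3] ...## => .  t=0,i=9
  [2] ...#. => .  t=1,i=10
  [1] ....# => .  t=0,i=8
  [0] ..... => #  t=0,i=7
  bits 10110000010111111110011001010001 = 2959074897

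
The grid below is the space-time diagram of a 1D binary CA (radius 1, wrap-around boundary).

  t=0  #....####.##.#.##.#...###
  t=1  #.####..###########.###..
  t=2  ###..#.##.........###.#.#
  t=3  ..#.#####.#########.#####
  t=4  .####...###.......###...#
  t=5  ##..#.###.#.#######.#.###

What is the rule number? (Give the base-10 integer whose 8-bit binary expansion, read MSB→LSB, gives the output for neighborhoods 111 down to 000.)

111

  ###|.  b7=0 t=0,i=6
  ##.|#  b6=1 t=0,i=0
  #.#|#  b5=1 t=0,i=9
  #..|.  b4=0 t=0,i=1
  .##|#  b3=1 t=0,i=5
  .#.|#  b2=1 t=0,i=13
  ..#|#  b1=1 t=0,i=4
  ...|#  b0=1 t=0,i=2
  bits 01101111 = 111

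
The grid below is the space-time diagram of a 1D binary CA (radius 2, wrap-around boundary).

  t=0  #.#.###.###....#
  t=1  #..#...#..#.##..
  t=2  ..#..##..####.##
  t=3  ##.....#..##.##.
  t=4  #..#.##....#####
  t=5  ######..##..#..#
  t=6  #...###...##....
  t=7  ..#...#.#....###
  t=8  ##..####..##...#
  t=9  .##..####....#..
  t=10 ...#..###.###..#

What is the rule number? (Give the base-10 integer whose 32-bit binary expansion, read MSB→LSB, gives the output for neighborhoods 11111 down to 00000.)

1514646566

  [31] ##### => .  t=4,i=13
  [30] ####. => #  t=2,i=11
  [29] ###.# => .  t=0,i=6
  [28] ###.. => #  t=0,i=10
  [27] ##.## => #  t=0,i=7
  [26] ##.#. => .  t=0,i=1
  [25] ##..# => #  t=1,i=14
  [24] ##... => .  t=0,i=11
  [23] #.### => .  t=0,i=4
  [22] #.##. => #  t=1,i=12
  [21] #.#.# => .  t=0,i=2
  [20] #.#.. => .  t=7,i=8
  [19] #..## => .  t=2,i=4
  [18] #..#. => #  t=1,i=2
  [17] #...# => #  t=1,i=5
  [16] #.... => #  t=0,i=12
  [15] .#### => #  t=2,i=10
  [14] .###. => .  t=0,i=5
  [13] .##.# => #  t=0,i=0
  [12] .##.. => .  t=1,i=13
  [11] .#.## => #  t=0,i=3
  [10] .#.#. => #  t=7,i=7
  [9] .#..# => .  t=1,i=1
  [8] .#... => .  t=1,i=4
  [7] ..### => .  t=2,i=9
  [6] ..##. => .  t=0,i=15
  [5] ..#.# => #  t=1,i=10
  [4] ..#.. => .  t=1,i=0
  [3] ...## => .  t=0,i=14
  [2] ...#. => #  t=1,i=6
  [1] ....# => #  t=0,i=13
  [0] ..... => .  t=3,i=4
  bits 01011010010001111010110000100110 = 1514646566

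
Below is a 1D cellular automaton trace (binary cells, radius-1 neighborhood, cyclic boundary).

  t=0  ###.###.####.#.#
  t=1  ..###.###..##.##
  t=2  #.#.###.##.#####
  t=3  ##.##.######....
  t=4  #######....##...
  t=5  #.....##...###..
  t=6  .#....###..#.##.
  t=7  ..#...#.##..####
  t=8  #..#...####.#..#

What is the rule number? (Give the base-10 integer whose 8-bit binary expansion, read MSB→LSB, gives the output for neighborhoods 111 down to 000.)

  ###|.  b7=0 t=0,i=0
  ##.|#  b6=1 t=0,i=2
  #.#|#  b5=1 t=0,i=3
  #..|#  b4=1 t=1,i=0
  .##|#  b3=1 t=0,i=4
  .#.|.  b2=0 t=0,i=13
  ..#|.  b1=0 t=1,i=1
  ...|.  b0=0 t=3,i=13
  bits 01111000 = 120

120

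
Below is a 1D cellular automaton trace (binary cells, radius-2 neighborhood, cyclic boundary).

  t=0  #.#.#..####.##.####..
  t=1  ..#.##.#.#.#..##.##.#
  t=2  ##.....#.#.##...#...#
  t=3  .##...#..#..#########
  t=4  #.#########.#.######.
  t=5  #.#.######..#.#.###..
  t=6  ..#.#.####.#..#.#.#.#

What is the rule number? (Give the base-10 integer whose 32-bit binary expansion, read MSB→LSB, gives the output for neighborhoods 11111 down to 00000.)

3652588444

  #####|#  b31=1 t=3,i=14
  ####.|#  b30=1 t=0,i=9
  ###.#|.  b29=0 t=0,i=10
  ###..|#  b28=1 t=0,i=18
  ##.##|#  b27=1 t=0,i=11
  ##.#.|.  b26=0 t=1,i=6
  ##..#|.  b25=0 t=0,i=19
  ##...|#  b24=1 t=2,i=2
  #.###|#  b23=1 t=0,i=15
  #.##.|.  b22=0 t=0,i=12
  #.#.#|#  b21=1 t=0,i=2
  #.#..|#  b20=1 t=0,i=4
  #..##|.  b19=0 t=0,i=6
  #..#.|#  b18=1 t=0,i=20
  #...#|#  b17=1 t=2,i=14
  #....|.  b16=0 t=2,i=3
  .####|.  b15=0 t=0,i=8
  .###.|.  b14=0 t=2,i=0
  .##.#|.  b13=0 t=0,i=13
  .##..|#  b12=1 t=2,i=12
  .#.##|.  b11=0 t=1,i=3
  .#.#.|.  b10=0 t=0,i=1
  .#..#|#  b9=1 t=0,i=5
  .#...|#  b8=1 t=2,i=17
  ..###|#  b7=1 t=0,i=7
  ..##.|.  b6=0 t=1,i=14
  ..#.#|.  b5=0 t=0,i=0
  ..#..|#  b4=1 t=2,i=16
  ...##|#  b3=1 t=2,i=19
  ...#.|#  b2=1 t=2,i=6
  ....#|.  b1=0 t=2,i=5
  .....|.  b0=0 t=2,i=4
  bits 11011001101101100001001110011100 = 3652588444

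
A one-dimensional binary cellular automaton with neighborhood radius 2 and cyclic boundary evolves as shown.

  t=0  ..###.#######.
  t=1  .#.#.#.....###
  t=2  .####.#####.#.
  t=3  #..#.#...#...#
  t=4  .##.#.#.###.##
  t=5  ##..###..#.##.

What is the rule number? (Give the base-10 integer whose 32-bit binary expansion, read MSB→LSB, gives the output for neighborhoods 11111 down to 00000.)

  [31] ##### => .  t=0,i=8
  [30] ####. => #  t=0,i=11
  [29] ###.# => .  t=0,i=4
  [28] ###.. => #  t=0,i=12
  [27] ##.## => #  t=0,i=5
  [26] ##.#. => .  t=1,i=0
  [25] ##..# => #  t=3,i=1
  [24] ##... => #  t=0,i=13
  [23] #.### => .  t=0,i=6
  [22] #.##. => #  t=4,i=1
  [21] #.#.# => #  t=1,i=1
  [20] #.#.. => .  t=1,i=5
  [19] #..## => #  t=2,i=0
  [18] #..#. => #  t=3,i=2
  [17] #...# => .  t=0,i=0
  [16] #.... => #  t=1,i=7
  [15] .#### => .  t=0,i=7
  [14] .###. => #  t=0,i=3
  [13] .##.# => .  t=4,i=2
  [12] .##.. => .  t=3,i=0
  [11] .#.## => .  t=4,i=7
  [10] .#.#. => #  t=1,i=2
  [9] .#..# => #  t=2,i=13
  [8] .#... => #  t=1,i=6
  [7] ..### => .  t=0,i=2
  [6] ..##. => #  t=3,i=13
  [5] ..#.# => .  t=3,i=3
  [4] ..#.. => #  t=3,i=9
  [3] ...## => #  t=0,i=1
  [2] ...#. => #  t=3,i=8
  [1] ....# => #  t=1,i=9
  [0] ..... => #  t=1,i=8
  bits 01011011011011010100011101011111 = 1533888351

1533888351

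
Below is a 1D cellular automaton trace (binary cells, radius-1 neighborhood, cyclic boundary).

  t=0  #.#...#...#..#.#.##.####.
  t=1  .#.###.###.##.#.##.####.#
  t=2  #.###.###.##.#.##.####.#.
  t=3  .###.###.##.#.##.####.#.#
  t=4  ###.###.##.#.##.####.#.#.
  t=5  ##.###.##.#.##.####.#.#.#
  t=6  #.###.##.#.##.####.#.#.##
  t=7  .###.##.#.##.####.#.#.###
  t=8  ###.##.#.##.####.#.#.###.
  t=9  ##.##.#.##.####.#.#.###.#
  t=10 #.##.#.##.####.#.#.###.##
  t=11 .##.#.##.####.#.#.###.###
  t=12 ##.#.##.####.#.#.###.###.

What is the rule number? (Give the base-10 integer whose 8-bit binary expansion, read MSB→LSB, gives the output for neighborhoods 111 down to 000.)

187

  ### -> #   bit 7 = 1  t=0,i=21
  ##. -> .   bit 6 = 0  t=0,i=18
  #.# -> #   bit 5 = 1  t=0,i=1
  #.. -> #   bit 4 = 1  t=0,i=3
  .## -> #   bit 3 = 1  t=0,i=17
  .#. -> .   bit 2 = 0  t=0,i=0
  ..# -> #   bit 1 = 1  t=0,i=5
  ... -> #   bit 0 = 1  t=0,i=4
  bits 10111011 = 187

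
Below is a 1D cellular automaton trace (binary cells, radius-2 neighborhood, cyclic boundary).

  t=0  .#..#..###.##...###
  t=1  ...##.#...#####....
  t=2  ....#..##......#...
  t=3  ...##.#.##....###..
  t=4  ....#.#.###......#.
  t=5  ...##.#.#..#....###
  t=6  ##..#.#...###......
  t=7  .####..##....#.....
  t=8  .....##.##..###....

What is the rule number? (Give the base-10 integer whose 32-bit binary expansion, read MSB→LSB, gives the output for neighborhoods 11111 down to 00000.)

200159540

  [31] ##### => .  t=1,i=12
  [30] ####. => .  t=1,i=13
  [29] ###.# => .  t=0,i=9
  [28] ###.. => .  t=1,i=14
  [27] ##.## => #  t=0,i=10
  [26] ##.#. => .  t=0,i=0
  [25] ##..# => #  t=6,i=2
  [24] ##... => #  t=0,i=13
  [23] #.### => #  t=4,i=8
  [22] #.##. => #  t=0,i=11
  [21] #.#.# => #  t=3,i=6
  [20] #.#.. => .  t=0,i=1
  [19] #..## => #  t=0,i=6
  [18] #..#. => #  t=0,i=3
  [17] #...# => #  t=0,i=14
  [16] #.... => .  t=1,i=16
  [15] .#### => .  t=1,i=11
  [14] .###. => .  t=0,i=8
  [13] .##.# => #  t=1,i=4
  [12] .##.. => #  t=0,i=12
  [11] .#.## => .  t=3,i=7
  [10] .#.#. => .  t=4,i=5
  [9] .#..# => .  t=0,i=2
  [8] .#... => #  t=1,i=7
  [7] ..### => .  t=0,i=7
  [6] ..##. => .  t=1,i=3
  [5] ..#.# => #  t=4,i=4
  [4] ..#.. => #  t=0,i=4
  [3] ...## => .  t=0,i=15
  [2] ...#. => #  t=2,i=3
  [1] ....# => .  t=1,i=1
  [0] ..... => .  t=1,i=0
  bits 00001011111011100011000100110100 = 200159540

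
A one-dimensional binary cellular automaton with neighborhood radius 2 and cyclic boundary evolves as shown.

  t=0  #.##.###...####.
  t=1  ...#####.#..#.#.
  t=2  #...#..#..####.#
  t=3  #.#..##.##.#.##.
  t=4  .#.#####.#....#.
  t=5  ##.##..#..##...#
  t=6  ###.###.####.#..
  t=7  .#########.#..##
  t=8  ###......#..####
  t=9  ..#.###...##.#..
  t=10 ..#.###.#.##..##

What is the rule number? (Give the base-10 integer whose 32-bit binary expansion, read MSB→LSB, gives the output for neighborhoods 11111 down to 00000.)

  ##### -> .   bit 31 = 0  t=1,i=5
  ####. -> .   bit 30 = 0  t=0,i=13
  ###.# -> #   bit 29 = 1  t=0,i=14
  ###.. -> #   bit 28 = 1  t=0,i=7
  ##.## -> #   bit 27 = 1  t=0,i=4
  ##.#. -> .   bit 26 = 0  t=0,i=15
  ##..# -> #   bit 25 = 1  t=5,i=5
  ##... -> .   bit 24 = 0  t=0,i=8
  #.### -> #   bit 23 = 1  t=0,i=5
  #.##. -> .   bit 22 = 0  t=0,i=2
  #.#.# -> .   bit 21 = 0  t=0,i=0
  #.#.. -> .   bit 20 = 0  t=1,i=9
  #..## -> #   bit 19 = 1  t=2,i=9
  #..#. -> #   bit 18 = 1  t=1,i=11
  #...# -> #   bit 17 = 1  t=0,i=9
  #.... -> #   bit 16 = 1  t=1,i=0
  .#### -> #   bit 15 = 1  t=0,i=12
  .###. -> #   bit 14 = 1  t=0,i=6
  .##.# -> #   bit 13 = 1  t=0,i=3
  .##.. -> #   bit 12 = 1  t=2,i=0
  .#.## -> .   bit 11 = 0  t=0,i=1
  .#.#. -> #   bit 10 = 1  t=1,i=13
  .#..# -> #   bit 9 = 1  t=1,i=10
  .#... -> #   bit 8 = 1  t=1,i=15
  ..### -> .   bit 7 = 0  t=0,i=11
  ..##. -> #   bit 6 = 1  t=3,i=5
  ..#.# -> #   bit 5 = 1  t=1,i=12
  ..#.. -> .   bit 4 = 0  t=2,i=4
  ...## -> .   bit 3 = 0  t=0,i=10
  ...#. -> .   bit 2 = 0  t=2,i=3
  ....# -> .   bit 1 = 0  t=1,i=1
  ..... -> #   bit 0 = 1  t=8,i=5
  bits 00111010100011111111011101100001 = 982513505

982513505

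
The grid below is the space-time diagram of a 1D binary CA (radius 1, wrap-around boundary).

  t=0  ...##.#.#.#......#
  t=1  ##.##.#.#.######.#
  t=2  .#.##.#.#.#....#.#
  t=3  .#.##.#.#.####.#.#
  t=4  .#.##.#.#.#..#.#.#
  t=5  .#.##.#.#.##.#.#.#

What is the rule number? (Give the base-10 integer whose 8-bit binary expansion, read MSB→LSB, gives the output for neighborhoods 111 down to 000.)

93

  ### -> .   bit 7 = 0  t=1,i=0
  ##. -> #   bit 6 = 1  t=0,i=4
  #.# -> .   bit 5 = 0  t=0,i=5
  #.. -> #   bit 4 = 1  t=0,i=0
  .## -> #   bit 3 = 1  t=0,i=3
  .#. -> #   bit 2 = 1  t=0,i=6
  ..# -> .   bit 1 = 0  t=0,i=2
  ... -> #   bit 0 = 1  t=0,i=1
  bits 01011101 = 93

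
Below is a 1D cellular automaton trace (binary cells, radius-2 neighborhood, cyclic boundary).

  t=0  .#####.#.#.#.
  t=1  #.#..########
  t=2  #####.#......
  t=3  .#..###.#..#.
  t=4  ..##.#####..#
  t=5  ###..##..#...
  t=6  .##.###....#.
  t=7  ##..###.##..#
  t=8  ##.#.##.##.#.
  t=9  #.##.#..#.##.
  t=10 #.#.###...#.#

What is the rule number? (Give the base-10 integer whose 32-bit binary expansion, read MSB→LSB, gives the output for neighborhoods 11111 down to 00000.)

  #####|.  b31=0 t=0,i=3
  ####.|.  b30=0 t=0,i=4
  ###.#|#  b29=1 t=0,i=5
  ###..|#  b28=1 t=4,i=9
  ##.##|.  b27=0 t=4,i=4
  ##.#.|#  b26=1 t=0,i=6
  ##..#|.  b25=0 t=4,i=10
  ##...|.  b24=0 t=6,i=7
  #.###|#  b23=1 t=4,i=5
  #.##.|#  b22=1 t=7,i=8
  #.#.#|#  b21=1 t=0,i=7
  #.#..|#  b20=1 t=0,i=11
  #..##|#  b19=1 t=0,i=0
  #..#.|.  b18=0 t=3,i=0
  #...#|#  b17=1 t=5,i=11
  #....|#  b16=1 t=2,i=8
  .####|#  b15=1 t=0,i=2
  .###.|#  b14=1 t=3,i=5
  .##.#|.  b13=0 t=4,i=3
  .##..|#  b12=1 t=5,i=6
  .#.##|.  b11=0 t=8,i=4
  .#.#.|#  b10=1 t=0,i=8
  .#..#|#  b9=1 t=0,i=12
  .#...|.  b8=0 t=2,i=7
  ..###|.  b7=0 t=0,i=1
  ..##.|#  b6=1 t=4,i=2
  ..#.#|.  b5=0 t=9,i=8
  ..#..|.  b4=0 t=3,i=1
  ...##|.  b3=0 t=2,i=12
  ...#.|.  b2=0 t=6,i=10
  ....#|#  b1=1 t=2,i=11
  .....|.  b0=0 t=2,i=9
  bits 00110100111110111101011001000010 = 888919618

888919618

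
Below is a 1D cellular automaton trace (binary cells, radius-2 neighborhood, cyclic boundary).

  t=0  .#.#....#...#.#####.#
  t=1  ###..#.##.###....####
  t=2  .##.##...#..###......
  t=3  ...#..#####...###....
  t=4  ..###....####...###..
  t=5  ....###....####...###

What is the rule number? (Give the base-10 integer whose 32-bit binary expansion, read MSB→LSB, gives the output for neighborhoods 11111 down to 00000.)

  nb #####: next=.  (t=0,i=16, bit31=0)
  nb ####.: next=#  (t=0,i=17, bit30=1)
  nb ###.#: next=#  (t=0,i=18, bit29=1)
  nb ###..: next=#  (t=1,i=2, bit28=1)
  nb ##.##: next=#  (t=1,i=9, bit27=1)
  nb ##.#.: next=#  (t=0,i=19, bit26=1)
  nb ##..#: next=.  (t=1,i=3, bit25=0)
  nb ##...: next=#  (t=1,i=13, bit24=1)
  nb #.###: next=.  (t=0,i=14, bit23=0)
  nb #.##.: next=.  (t=1,i=7, bit22=0)
  nb #.#.#: next=#  (t=0,i=1, bit21=1)
  nb #.#..: next=.  (t=0,i=3, bit20=0)
  nb #..##: next=.  (t=2,i=11, bit19=0)
  nb #..#.: next=#  (t=1,i=4, bit18=1)
  nb #...#: next=#  (t=0,i=10, bit17=1)
  nb #....: next=#  (t=0,i=5, bit16=1)
  nb .####: next=.  (t=0,i=15, bit15=0)
  nb .###.: next=.  (t=1,i=11, bit14=0)
  nb .##.#: next=.  (t=1,i=8, bit13=0)
  nb .##..: next=.  (t=2,i=5, bit12=0)
  nb .#.##: next=.  (t=0,i=13, bit11=0)
  nb .#.#.: next=#  (t=0,i=0, bit10=1)
  nb .#..#: next=#  (t=2,i=10, bit9=1)
  nb .#...: next=.  (t=0,i=4, bit8=0)
  nb ..###: next=.  (t=1,i=17, bit7=0)
  nb ..##.: next=.  (t=2,i=1, bit6=0)
  nb ..#.#: next=#  (t=0,i=12, bit5=1)
  nb ..#..: next=#  (t=0,i=8, bit4=1)
  nb ...##: next=.  (t=1,i=16, bit3=0)
  nb ...#.: next=#  (t=0,i=7, bit2=1)
  nb ....#: next=.  (t=0,i=6, bit1=0)
  nb .....: next=.  (t=2,i=17, bit0=0)
  bits 01111101001001110000011000110100 = 2099709492

2099709492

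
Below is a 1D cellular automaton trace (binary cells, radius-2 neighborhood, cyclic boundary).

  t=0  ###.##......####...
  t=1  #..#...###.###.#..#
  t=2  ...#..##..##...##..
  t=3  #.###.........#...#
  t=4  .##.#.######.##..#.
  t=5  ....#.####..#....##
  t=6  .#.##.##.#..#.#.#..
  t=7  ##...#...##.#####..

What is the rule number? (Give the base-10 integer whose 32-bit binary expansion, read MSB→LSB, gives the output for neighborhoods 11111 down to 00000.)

  #####|#  b31=1 t=4,i=8
  ####.|.  b30=0 t=0,i=14
  ###.#|.  b29=0 t=0,i=2
  ###..|#  b28=1 t=0,i=15
  ##.##|#  b27=1 t=0,i=3
  ##.#.|.  b26=0 t=1,i=14
  ##..#|.  b25=0 t=1,i=1
  ##...|.  b24=0 t=0,i=6
  #.###|#  b23=1 t=1,i=11
  #.##.|.  b22=0 t=0,i=4
  #.#.#|#  b21=1 t=4,i=4
  #.#..|#  b20=1 t=1,i=15
  #..##|.  b19=0 t=1,i=17
  #..#.|.  b18=0 t=1,i=2
  #...#|.  b17=0 t=0,i=17
  #....|#  b16=1 t=0,i=7
  .####|#  b15=1 t=0,i=13
  .###.|.  b14=0 t=0,i=1
  .##.#|.  b13=0 t=3,i=0
  .##..|.  b12=0 t=0,i=5
  .#.##|.  b11=0 t=4,i=5
  .#.#.|#  b10=1 t=6,i=13
  .#..#|#  b9=1 t=1,i=16
  .#...|.  b8=0 t=1,i=4
  ..###|#  b7=1 t=0,i=0
  ..##.|.  b6=0 t=1,i=18
  ..#.#|#  b5=1 t=5,i=4
  ..#..|#  b4=1 t=1,i=3
  ...##|#  b3=1 t=0,i=11
  ...#.|#  b2=1 t=2,i=2
  ....#|.  b1=0 t=0,i=10
  .....|#  b0=1 t=0,i=8
  bits 10011000101100011000011010111101 = 2561771197

2561771197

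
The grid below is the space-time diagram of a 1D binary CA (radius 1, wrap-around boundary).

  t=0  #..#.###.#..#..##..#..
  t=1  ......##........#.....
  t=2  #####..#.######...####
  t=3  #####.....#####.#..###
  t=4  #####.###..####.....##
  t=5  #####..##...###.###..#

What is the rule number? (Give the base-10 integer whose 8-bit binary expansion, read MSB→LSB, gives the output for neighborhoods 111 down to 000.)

  [7] ### => #  t=0,i=6
  [6] ##. => #  t=0,i=7
  [5] #.# => .  t=0,i=4
  [4] #.. => .  t=0,i=1
  [3] .## => .  t=0,i=5
  [2] .#. => .  t=0,i=0
  [1] ..# => .  t=0,i=2
  [0] ... => #  t=1,i=0
  bits 11000001 = 193

193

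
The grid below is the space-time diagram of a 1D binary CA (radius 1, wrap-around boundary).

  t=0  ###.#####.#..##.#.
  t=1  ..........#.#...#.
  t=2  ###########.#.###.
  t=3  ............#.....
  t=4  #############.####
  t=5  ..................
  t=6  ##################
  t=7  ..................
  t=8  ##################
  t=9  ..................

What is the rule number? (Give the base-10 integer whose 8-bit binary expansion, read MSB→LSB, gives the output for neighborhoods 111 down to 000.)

7

  ### -> .   bit 7 = 0  t=0,i=1
  ##. -> .   bit 6 = 0  t=0,i=2
  #.# -> .   bit 5 = 0  t=0,i=3
  #.. -> .   bit 4 = 0  t=0,i=11
  .## -> .   bit 3 = 0  t=0,i=0
  .#. -> #   bit 2 = 1  t=0,i=10
  ..# -> #   bit 1 = 1  t=0,i=12
  ... -> #   bit 0 = 1  t=1,i=0
  bits 00000111 = 7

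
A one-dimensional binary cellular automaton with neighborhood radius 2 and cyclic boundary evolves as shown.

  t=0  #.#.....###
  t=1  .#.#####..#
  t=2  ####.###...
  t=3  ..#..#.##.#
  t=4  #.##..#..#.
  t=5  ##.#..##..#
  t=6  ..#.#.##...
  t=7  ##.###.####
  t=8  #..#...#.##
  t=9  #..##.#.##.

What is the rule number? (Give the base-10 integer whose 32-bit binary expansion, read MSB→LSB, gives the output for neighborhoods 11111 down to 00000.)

  #####|#  b31=1 t=1,i=5
  ####.|#  b30=1 t=0,i=10
  ###.#|.  b29=0 t=0,i=0
  ###..|#  b28=1 t=1,i=7
  ##.##|.  b27=0 t=2,i=4
  ##.#.|#  b26=1 t=0,i=1
  ##..#|.  b25=0 t=1,i=8
  ##...|#  b24=1 t=2,i=8
  #.###|#  b23=1 t=1,i=3
  #.##.|.  b22=0 t=3,i=7
  #.#.#|#  b21=1 t=1,i=1
  #.#..|.  b20=0 t=0,i=2
  #..##|.  b19=0 t=5,i=5
  #..#.|.  b18=0 t=1,i=9
  #...#|.  b17=0 t=2,i=9
  #....|#  b16=1 t=0,i=4
  .####|.  b15=0 t=0,i=9
  .###.|.  b14=0 t=2,i=6
  .##.#|.  b13=0 t=3,i=8
  .##..|#  b12=1 t=4,i=3
  .#.##|#  b11=1 t=1,i=2
  .#.#.|#  b10=1 t=1,i=0
  .#..#|#  b9=1 t=3,i=0
  .#...|#  b8=1 t=0,i=3
  ..###|.  b7=0 t=0,i=8
  ..##.|#  b6=1 t=5,i=6
  ..#.#|.  b5=0 t=1,i=10
  ..#..|#  b4=1 t=3,i=2
  ...##|#  b3=1 t=0,i=7
  ...#.|#  b2=1 t=6,i=1
  ....#|#  b1=1 t=0,i=6
  .....|#  b0=1 t=0,i=5
  bits 11010101101000010001111101011111 = 3584106335

3584106335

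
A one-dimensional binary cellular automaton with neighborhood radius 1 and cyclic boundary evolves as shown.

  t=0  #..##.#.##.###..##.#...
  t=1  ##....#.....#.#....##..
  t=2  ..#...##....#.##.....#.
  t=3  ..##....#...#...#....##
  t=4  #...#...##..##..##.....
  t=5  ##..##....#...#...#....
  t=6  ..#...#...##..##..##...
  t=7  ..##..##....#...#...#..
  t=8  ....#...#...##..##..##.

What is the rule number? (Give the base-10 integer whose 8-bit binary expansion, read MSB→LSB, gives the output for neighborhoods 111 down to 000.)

148

  [7] ### => #  t=0,i=12
  [6] ##. => .  t=0,i=4
  [5] #.# => .  t=0,i=5
  [4] #.. => #  t=0,i=1
  [3] .## => .  t=0,i=3
  [2] .#. => #  t=0,i=0
  [1] ..# => .  t=0,i=2
  [0] ... => .  t=0,i=21
  bits 10010100 = 148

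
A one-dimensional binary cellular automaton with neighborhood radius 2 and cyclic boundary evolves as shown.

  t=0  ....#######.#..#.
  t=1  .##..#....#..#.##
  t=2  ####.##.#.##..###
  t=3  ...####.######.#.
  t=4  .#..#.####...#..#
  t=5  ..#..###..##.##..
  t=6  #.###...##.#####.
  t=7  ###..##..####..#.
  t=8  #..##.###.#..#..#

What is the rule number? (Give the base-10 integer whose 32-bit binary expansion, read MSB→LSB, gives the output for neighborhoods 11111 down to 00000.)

  #####|.  b31=0 t=0,i=6
  ####.|.  b30=0 t=0,i=9
  ###.#|#  b29=1 t=0,i=10
  ###..|.  b28=0 t=4,i=9
  ##.##|#  b27=1 t=1,i=0
  ##.#.|.  b26=0 t=0,i=11
  ##..#|#  b25=1 t=1,i=3
  ##...|#  b24=1 t=4,i=10
  #.###|#  b23=1 t=3,i=8
  #.##.|#  b22=1 t=1,i=1
  #.#.#|#  b21=1 t=2,i=8
  #.#..|.  b20=0 t=0,i=12
  #..##|#  b19=1 t=2,i=13
  #..#.|.  b18=0 t=0,i=14
  #...#|#  b17=1 t=4,i=11
  #....|.  b16=0 t=0,i=0
  .####|#  b15=1 t=0,i=5
  .###.|.  b14=0 t=5,i=6
  .##.#|#  b13=1 t=1,i=16
  .##..|#  b12=1 t=1,i=2
  .#.##|#  b11=1 t=1,i=14
  .#.#.|.  b10=0 t=4,i=0
  .#..#|#  b9=1 t=0,i=13
  .#...|#  b8=1 t=0,i=16
  ..###|.  b7=0 t=0,i=4
  ..##.|.  b6=0 t=5,i=10
  ..#.#|.  b5=0 t=1,i=13
  ..#..|#  b4=1 t=0,i=15
  ...##|.  b3=0 t=0,i=3
  ...#.|.  b2=0 t=1,i=9
  ....#|#  b1=1 t=0,i=2
  .....|#  b0=1 t=0,i=1
  bits 00101011111010101011101100010011 = 736803603

736803603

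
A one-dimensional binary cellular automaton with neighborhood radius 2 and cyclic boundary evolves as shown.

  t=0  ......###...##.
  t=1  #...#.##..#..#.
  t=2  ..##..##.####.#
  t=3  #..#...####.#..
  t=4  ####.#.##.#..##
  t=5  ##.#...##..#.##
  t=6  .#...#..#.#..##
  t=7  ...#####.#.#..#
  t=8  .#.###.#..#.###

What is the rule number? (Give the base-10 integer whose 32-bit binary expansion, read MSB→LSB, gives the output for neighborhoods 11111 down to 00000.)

2831677078

  [31] ##### => #  t=4,i=0
  [30] ####. => .  t=2,i=11
  [29] ###.# => #  t=2,i=12
  [28] ###.. => .  t=0,i=8
  [27] ##.## => #  t=2,i=8
  [26] ##.#. => .  t=2,i=13
  [25] ##..# => .  t=1,i=8
  [24] ##... => .  t=0,i=9
  [23] #.### => #  t=2,i=9
  [22] #.##. => #  t=1,i=6
  [21] #.#.# => .  t=4,i=5
  [20] #.#.. => .  t=1,i=0
  [19] #..## => .  t=2,i=1
  [18] #..#. => #  t=1,i=9
  [17] #...# => #  t=0,i=10
  [16] #.... => #  t=0,i=0
  [15] .#### => #  t=2,i=10
  [14] .###. => #  t=0,i=7
  [13] .##.# => #  t=2,i=7
  [12] .##.. => #  t=0,i=13
  [11] .#.## => .  t=1,i=5
  [10] .#.#. => #  t=1,i=14
  [9] .#..# => #  t=1,i=11
  [8] .#... => .  t=1,i=1
  [7] ..### => #  t=0,i=6
  [6] ..##. => .  t=0,i=12
  [5] ..#.# => .  t=1,i=4
  [4] ..#.. => #  t=1,i=10
  [3] ...## => .  t=0,i=5
  [2] ...#. => #  t=1,i=3
  [1] ....# => #  t=0,i=4
  [0] ..... => .  t=0,i=1
  bits 10101000110001111111011010010110 = 2831677078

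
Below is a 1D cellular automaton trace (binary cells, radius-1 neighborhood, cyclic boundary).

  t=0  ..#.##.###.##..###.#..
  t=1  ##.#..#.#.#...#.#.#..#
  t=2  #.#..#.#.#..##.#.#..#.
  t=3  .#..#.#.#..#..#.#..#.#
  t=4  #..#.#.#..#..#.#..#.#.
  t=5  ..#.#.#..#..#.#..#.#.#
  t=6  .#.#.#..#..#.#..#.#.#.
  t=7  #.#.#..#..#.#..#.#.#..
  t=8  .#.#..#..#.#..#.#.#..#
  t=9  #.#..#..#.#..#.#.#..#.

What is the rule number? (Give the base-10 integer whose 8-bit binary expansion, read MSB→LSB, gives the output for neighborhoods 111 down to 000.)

163

  [7] ### => #  t=0,i=8
  [6] ##. => .  t=0,i=5
  [5] #.# => #  t=0,i=3
  [4] #.. => .  t=0,i=13
  [3] .## => .  t=0,i=4
  [2] .#. => .  t=0,i=2
  [1] ..# => #  t=0,i=1
  [0] ... => #  t=0,i=0
  bits 10100011 = 163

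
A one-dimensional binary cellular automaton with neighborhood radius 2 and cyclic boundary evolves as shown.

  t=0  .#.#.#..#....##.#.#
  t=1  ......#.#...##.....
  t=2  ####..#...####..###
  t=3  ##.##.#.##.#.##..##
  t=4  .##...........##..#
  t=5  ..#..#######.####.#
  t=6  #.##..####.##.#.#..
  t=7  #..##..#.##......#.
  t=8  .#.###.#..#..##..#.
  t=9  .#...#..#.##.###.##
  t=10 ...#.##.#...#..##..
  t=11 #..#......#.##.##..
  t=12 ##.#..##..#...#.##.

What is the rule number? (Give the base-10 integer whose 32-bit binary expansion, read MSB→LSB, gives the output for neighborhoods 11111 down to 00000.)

  nb #####: next=#  (t=2,i=0, bit31=1)
  nb ####.: next=.  (t=2,i=2, bit30=0)
  nb ###.#: next=#  (t=3,i=1, bit29=1)
  nb ###..: next=#  (t=2,i=3, bit28=1)
  nb ##.##: next=#  (t=3,i=2, bit27=1)
  nb ##.#.: next=.  (t=0,i=15, bit26=0)
  nb ##..#: next=#  (t=2,i=4, bit25=1)
  nb ##...: next=.  (t=1,i=14, bit24=0)
  nb #.###: next=.  (t=5,i=13, bit23=0)
  nb #.##.: next=.  (t=3,i=3, bit22=0)
  nb #.#.#: next=.  (t=0,i=1, bit21=0)
  nb #.#..: next=.  (t=0,i=5, bit20=0)
  nb #..##: next=.  (t=2,i=15, bit19=0)
  nb #..#.: next=.  (t=0,i=7, bit18=0)
  nb #...#: next=#  (t=1,i=10, bit17=1)
  nb #....: next=.  (t=0,i=10, bit16=0)
  nb .####: next=#  (t=2,i=11, bit15=1)
  nb .###.: next=.  (t=8,i=4, bit14=0)
  nb .##.#: next=.  (t=0,i=14, bit13=0)
  nb .##..: next=#  (t=1,i=13, bit12=1)
  nb .#.##: next=.  (t=3,i=7, bit11=0)
  nb .#.#.: next=.  (t=0,i=0, bit10=0)
  nb .#..#: next=#  (t=0,i=6, bit9=1)
  nb .#...: next=.  (t=0,i=9, bit8=0)
  nb ..###: next=.  (t=2,i=10, bit7=0)
  nb ..##.: next=#  (t=0,i=13, bit6=1)
  nb ..#.#: next=#  (t=1,i=6, bit5=1)
  nb ..#..: next=#  (t=0,i=8, bit4=1)
  nb ...##: next=#  (t=0,i=12, bit3=1)
  nb ...#.: next=.  (t=1,i=5, bit2=0)
  nb ....#: next=.  (t=0,i=11, bit1=0)
  nb .....: next=#  (t=1,i=0, bit0=1)
  bits 10111010000000101001001001111001 = 3120730745

3120730745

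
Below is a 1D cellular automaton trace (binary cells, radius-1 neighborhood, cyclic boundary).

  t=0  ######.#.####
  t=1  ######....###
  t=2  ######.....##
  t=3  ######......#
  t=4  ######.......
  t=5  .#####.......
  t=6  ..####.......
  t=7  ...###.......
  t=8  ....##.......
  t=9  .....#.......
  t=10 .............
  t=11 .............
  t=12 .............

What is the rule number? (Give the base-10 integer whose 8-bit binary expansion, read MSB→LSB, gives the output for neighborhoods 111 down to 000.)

192

  ### -> #   bit 7 = 1  t=0,i=0
  ##. -> #   bit 6 = 1  t=0,i=5
  #.# -> .   bit 5 = 0  t=0,i=6
  #.. -> .   bit 4 = 0  t=1,i=6
  .## -> .   bit 3 = 0  t=0,i=9
  .#. -> .   bit 2 = 0  t=0,i=7
  ..# -> .   bit 1 = 0  t=1,i=9
  ... -> .   bit 0 = 0  t=1,i=7
  bits 11000000 = 192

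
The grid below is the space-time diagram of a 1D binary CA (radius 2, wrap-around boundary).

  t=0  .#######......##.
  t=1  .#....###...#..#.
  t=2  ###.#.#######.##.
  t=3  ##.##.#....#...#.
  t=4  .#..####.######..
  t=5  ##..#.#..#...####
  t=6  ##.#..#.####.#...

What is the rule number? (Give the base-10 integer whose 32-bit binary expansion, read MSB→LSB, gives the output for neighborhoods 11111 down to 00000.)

1438019990

  [31] ##### => .  t=0,i=3
  [30] ####. => #  t=0,i=6
  [29] ###.# => .  t=2,i=2
  [28] ###.. => #  t=0,i=7
  [27] ##.## => .  t=2,i=13
  [26] ##.#. => #  t=2,i=3
  [25] ##..# => .  t=0,i=16
  [24] ##... => #  t=0,i=8
  [23] #.### => #  t=2,i=0
  [22] #.##. => .  t=2,i=14
  [21] #.#.# => #  t=2,i=4
  [20] #.#.. => #  t=3,i=6
  [19] #..## => .  t=0,i=0
  [18] #..#. => #  t=1,i=0
  [17] #...# => #  t=1,i=10
  [16] #.... => .  t=0,i=9
  [15] .#### => .  t=0,i=2
  [14] .###. => #  t=1,i=7
  [13] .##.# => #  t=2,i=15
  [12] .##.. => #  t=0,i=15
  [11] .#.## => .  t=2,i=5
  [10] .#.#. => .  t=5,i=5
  [9] .#..# => .  t=1,i=13
  [8] .#... => #  t=1,i=2
  [7] ..### => #  t=0,i=1
  [6] ..##. => .  t=0,i=14
  [5] ..#.# => .  t=3,i=15
  [4] ..#.. => #  t=1,i=1
  [3] ...## => .  t=0,i=13
  [2] ...#. => #  t=1,i=11
  [1] ....# => #  t=0,i=12
  [0] ..... => .  t=0,i=10
  bits 01010101101101100111000110010110 = 1438019990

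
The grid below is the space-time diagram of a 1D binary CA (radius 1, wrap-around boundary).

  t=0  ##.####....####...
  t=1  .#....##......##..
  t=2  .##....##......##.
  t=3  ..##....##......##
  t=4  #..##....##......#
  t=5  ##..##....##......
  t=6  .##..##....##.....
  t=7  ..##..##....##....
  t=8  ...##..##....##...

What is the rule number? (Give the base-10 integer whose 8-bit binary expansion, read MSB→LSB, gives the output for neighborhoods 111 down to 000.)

  ###|.  b7=0 t=0,i=4
  ##.|#  b6=1 t=0,i=1
  #.#|.  b5=0 t=0,i=2
  #..|#  b4=1 t=0,i=7
  .##|.  b3=0 t=0,i=0
  .#.|#  b2=1 t=1,i=1
  ..#|.  b1=0 t=0,i=10
  ...|.  b0=0 t=0,i=8
  bits 01010100 = 84

84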